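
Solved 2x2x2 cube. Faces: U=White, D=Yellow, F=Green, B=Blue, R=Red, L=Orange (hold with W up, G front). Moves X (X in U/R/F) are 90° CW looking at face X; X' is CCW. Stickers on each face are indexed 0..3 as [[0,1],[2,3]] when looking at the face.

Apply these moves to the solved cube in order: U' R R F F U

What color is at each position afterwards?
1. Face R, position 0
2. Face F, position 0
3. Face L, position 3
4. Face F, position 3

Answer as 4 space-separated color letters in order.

After move 1 (U'): U=WWWW F=OOGG R=GGRR B=RRBB L=BBOO
After move 2 (R): R=RGRG U=WOWG F=OYGY D=YBYR B=WRWB
After move 3 (R): R=RRGG U=WYWY F=OBGR D=YWYW B=GROB
After move 4 (F): F=GORB U=WYOB R=WRYG D=GRYW L=BYOW
After move 5 (F): F=RGBO U=WYWY R=ORBG D=YWYW L=BGOR
After move 6 (U): U=WWYY F=ORBO R=GRBG B=BGOB L=RGOR
Query 1: R[0] = G
Query 2: F[0] = O
Query 3: L[3] = R
Query 4: F[3] = O

Answer: G O R O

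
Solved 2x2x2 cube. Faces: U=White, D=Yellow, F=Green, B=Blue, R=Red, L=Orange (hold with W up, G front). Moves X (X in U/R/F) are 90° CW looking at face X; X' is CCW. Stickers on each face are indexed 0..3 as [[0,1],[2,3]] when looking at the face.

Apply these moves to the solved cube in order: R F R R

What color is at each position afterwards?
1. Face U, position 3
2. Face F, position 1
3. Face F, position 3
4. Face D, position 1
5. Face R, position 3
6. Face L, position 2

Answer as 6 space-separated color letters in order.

Answer: B W W G W O

Derivation:
After move 1 (R): R=RRRR U=WGWG F=GYGY D=YBYB B=WBWB
After move 2 (F): F=GGYY U=WGOO R=WRGR D=RRYB L=OYOB
After move 3 (R): R=GWRR U=WGOY F=GRYB D=RWYW B=OBGB
After move 4 (R): R=RGRW U=WROB F=GWYW D=RGYO B=YBGB
Query 1: U[3] = B
Query 2: F[1] = W
Query 3: F[3] = W
Query 4: D[1] = G
Query 5: R[3] = W
Query 6: L[2] = O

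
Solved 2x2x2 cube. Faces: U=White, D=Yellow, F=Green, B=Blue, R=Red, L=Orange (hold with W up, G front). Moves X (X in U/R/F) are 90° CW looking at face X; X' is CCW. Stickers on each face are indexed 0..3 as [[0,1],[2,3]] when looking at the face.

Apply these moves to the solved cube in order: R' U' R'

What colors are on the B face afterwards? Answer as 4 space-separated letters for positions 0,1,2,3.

After move 1 (R'): R=RRRR U=WBWB F=GWGW D=YGYG B=YBYB
After move 2 (U'): U=BBWW F=OOGW R=GWRR B=RRYB L=YBOO
After move 3 (R'): R=WRGR U=BYWR F=OBGW D=YOYW B=GRGB
Query: B face = GRGB

Answer: G R G B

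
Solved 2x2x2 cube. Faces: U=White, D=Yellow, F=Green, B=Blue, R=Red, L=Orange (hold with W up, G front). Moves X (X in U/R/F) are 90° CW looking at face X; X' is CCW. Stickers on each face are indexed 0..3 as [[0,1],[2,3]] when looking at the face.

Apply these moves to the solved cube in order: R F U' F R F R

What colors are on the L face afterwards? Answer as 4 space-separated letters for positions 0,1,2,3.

Answer: W G O W

Derivation:
After move 1 (R): R=RRRR U=WGWG F=GYGY D=YBYB B=WBWB
After move 2 (F): F=GGYY U=WGOO R=WRGR D=RRYB L=OYOB
After move 3 (U'): U=GOWO F=OYYY R=GGGR B=WRWB L=WBOB
After move 4 (F): F=YOYY U=GOBB R=WGOR D=GGYB L=WROR
After move 5 (R): R=OWRG U=GOBY F=YGYB D=GWYW B=BROB
After move 6 (F): F=YYBG U=GORR R=BWYG D=ROYW L=WGOW
After move 7 (R): R=YBGW U=GYRG F=YOBW D=ROYB B=RROB
Query: L face = WGOW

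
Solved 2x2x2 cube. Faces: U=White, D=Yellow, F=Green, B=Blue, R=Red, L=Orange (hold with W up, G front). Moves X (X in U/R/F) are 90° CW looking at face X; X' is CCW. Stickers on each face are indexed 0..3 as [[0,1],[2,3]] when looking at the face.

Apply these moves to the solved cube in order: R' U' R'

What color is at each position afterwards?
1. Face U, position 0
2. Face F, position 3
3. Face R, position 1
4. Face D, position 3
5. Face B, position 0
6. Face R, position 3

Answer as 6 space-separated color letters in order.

Answer: B W R W G R

Derivation:
After move 1 (R'): R=RRRR U=WBWB F=GWGW D=YGYG B=YBYB
After move 2 (U'): U=BBWW F=OOGW R=GWRR B=RRYB L=YBOO
After move 3 (R'): R=WRGR U=BYWR F=OBGW D=YOYW B=GRGB
Query 1: U[0] = B
Query 2: F[3] = W
Query 3: R[1] = R
Query 4: D[3] = W
Query 5: B[0] = G
Query 6: R[3] = R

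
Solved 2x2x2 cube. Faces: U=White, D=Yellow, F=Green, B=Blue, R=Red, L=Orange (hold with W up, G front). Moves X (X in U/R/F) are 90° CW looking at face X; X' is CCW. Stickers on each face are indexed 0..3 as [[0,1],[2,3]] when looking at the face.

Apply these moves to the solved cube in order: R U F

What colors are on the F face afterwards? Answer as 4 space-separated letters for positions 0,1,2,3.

After move 1 (R): R=RRRR U=WGWG F=GYGY D=YBYB B=WBWB
After move 2 (U): U=WWGG F=RRGY R=WBRR B=OOWB L=GYOO
After move 3 (F): F=GRYR U=WWOY R=GBGR D=RWYB L=GYOB
Query: F face = GRYR

Answer: G R Y R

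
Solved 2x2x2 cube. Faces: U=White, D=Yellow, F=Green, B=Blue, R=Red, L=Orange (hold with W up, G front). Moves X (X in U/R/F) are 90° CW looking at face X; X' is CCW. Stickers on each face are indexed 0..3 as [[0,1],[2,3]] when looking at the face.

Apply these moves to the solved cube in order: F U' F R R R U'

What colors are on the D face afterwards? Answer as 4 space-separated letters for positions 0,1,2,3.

Answer: W O Y Y

Derivation:
After move 1 (F): F=GGGG U=WWOO R=WRWR D=RRYY L=OYOY
After move 2 (U'): U=WOWO F=OYGG R=GGWR B=WRBB L=BBOY
After move 3 (F): F=GOGY U=WOYB R=WGOR D=WGYY L=BROR
After move 4 (R): R=OWRG U=WOYY F=GGGY D=WBYW B=BROB
After move 5 (R): R=ROGW U=WGYY F=GBGW D=WOYB B=YROB
After move 6 (R): R=GRWO U=WBYW F=GOGB D=WOYY B=YRGB
After move 7 (U'): U=BWWY F=BRGB R=GOWO B=GRGB L=YROR
Query: D face = WOYY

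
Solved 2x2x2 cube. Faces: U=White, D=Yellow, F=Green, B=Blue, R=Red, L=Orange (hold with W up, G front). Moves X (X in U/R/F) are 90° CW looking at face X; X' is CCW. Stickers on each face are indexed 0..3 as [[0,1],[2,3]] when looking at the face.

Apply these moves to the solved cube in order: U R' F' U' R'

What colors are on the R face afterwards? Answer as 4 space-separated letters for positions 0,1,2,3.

After move 1 (U): U=WWWW F=RRGG R=BBRR B=OOBB L=GGOO
After move 2 (R'): R=BRBR U=WBWO F=RWGW D=YRYG B=YOYB
After move 3 (F'): F=WWRG U=WBBB R=RRYR D=GOYG L=GOOW
After move 4 (U'): U=BBWB F=GORG R=WWYR B=RRYB L=YOOW
After move 5 (R'): R=WRWY U=BYWR F=GBRB D=GOYG B=GROB
Query: R face = WRWY

Answer: W R W Y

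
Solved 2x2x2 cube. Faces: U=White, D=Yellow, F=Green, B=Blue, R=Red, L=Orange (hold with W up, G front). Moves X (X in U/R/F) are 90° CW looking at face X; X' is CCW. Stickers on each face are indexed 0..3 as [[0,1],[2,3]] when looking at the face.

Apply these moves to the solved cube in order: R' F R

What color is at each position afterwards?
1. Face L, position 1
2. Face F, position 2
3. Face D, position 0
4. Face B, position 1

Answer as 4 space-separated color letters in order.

Answer: Y W R B

Derivation:
After move 1 (R'): R=RRRR U=WBWB F=GWGW D=YGYG B=YBYB
After move 2 (F): F=GGWW U=WBOO R=WRBR D=RRYG L=OYOG
After move 3 (R): R=BWRR U=WGOW F=GRWG D=RYYY B=OBBB
Query 1: L[1] = Y
Query 2: F[2] = W
Query 3: D[0] = R
Query 4: B[1] = B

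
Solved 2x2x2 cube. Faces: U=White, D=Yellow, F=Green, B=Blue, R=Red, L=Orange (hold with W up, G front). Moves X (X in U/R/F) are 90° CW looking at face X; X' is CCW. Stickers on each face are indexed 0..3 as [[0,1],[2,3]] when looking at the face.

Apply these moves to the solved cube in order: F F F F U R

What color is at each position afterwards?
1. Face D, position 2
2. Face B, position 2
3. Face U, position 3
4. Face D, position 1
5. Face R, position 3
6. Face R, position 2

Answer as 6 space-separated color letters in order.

Answer: Y W G B B R

Derivation:
After move 1 (F): F=GGGG U=WWOO R=WRWR D=RRYY L=OYOY
After move 2 (F): F=GGGG U=WWYY R=OROR D=WWYY L=OROR
After move 3 (F): F=GGGG U=WWRR R=YRYR D=OOYY L=OWOW
After move 4 (F): F=GGGG U=WWWW R=RRRR D=YYYY L=OOOO
After move 5 (U): U=WWWW F=RRGG R=BBRR B=OOBB L=GGOO
After move 6 (R): R=RBRB U=WRWG F=RYGY D=YBYO B=WOWB
Query 1: D[2] = Y
Query 2: B[2] = W
Query 3: U[3] = G
Query 4: D[1] = B
Query 5: R[3] = B
Query 6: R[2] = R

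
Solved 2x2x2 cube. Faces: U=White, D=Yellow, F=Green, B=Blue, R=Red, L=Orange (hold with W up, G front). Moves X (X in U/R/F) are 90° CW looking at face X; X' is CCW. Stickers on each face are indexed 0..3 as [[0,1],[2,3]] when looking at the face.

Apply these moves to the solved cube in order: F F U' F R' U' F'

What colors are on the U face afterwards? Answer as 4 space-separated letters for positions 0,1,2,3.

Answer: B O G W

Derivation:
After move 1 (F): F=GGGG U=WWOO R=WRWR D=RRYY L=OYOY
After move 2 (F): F=GGGG U=WWYY R=OROR D=WWYY L=OROR
After move 3 (U'): U=WYWY F=ORGG R=GGOR B=ORBB L=BBOR
After move 4 (F): F=GOGR U=WYRB R=WGYR D=OGYY L=BWOW
After move 5 (R'): R=GRWY U=WBRO F=GYGB D=OOYR B=YRGB
After move 6 (U'): U=BOWR F=BWGB R=GYWY B=GRGB L=YROW
After move 7 (F'): F=WBBG U=BOGW R=OYOY D=RWYR L=YROW
Query: U face = BOGW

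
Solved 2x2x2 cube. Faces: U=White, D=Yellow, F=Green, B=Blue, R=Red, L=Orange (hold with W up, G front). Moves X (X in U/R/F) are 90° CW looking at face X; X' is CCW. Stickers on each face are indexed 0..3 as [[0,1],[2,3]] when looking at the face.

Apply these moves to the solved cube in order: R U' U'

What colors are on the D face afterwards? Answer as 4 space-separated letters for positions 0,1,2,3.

Answer: Y B Y B

Derivation:
After move 1 (R): R=RRRR U=WGWG F=GYGY D=YBYB B=WBWB
After move 2 (U'): U=GGWW F=OOGY R=GYRR B=RRWB L=WBOO
After move 3 (U'): U=GWGW F=WBGY R=OORR B=GYWB L=RROO
Query: D face = YBYB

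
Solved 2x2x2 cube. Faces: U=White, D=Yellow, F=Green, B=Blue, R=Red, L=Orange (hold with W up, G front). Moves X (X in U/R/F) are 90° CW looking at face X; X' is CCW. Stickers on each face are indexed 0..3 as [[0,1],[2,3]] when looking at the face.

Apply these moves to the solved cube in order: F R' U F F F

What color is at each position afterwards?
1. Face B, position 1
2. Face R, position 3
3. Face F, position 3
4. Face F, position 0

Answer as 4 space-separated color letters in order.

Answer: Y W G R

Derivation:
After move 1 (F): F=GGGG U=WWOO R=WRWR D=RRYY L=OYOY
After move 2 (R'): R=RRWW U=WBOB F=GWGO D=RGYG B=YBRB
After move 3 (U): U=OWBB F=RRGO R=YBWW B=OYRB L=GWOY
After move 4 (F): F=GROR U=OWYW R=BBBW D=WYYG L=GROG
After move 5 (F): F=OGRR U=OWGR R=YBWW D=BBYG L=GWOY
After move 6 (F): F=RORG U=OWYW R=GBRW D=WYYG L=GBOB
Query 1: B[1] = Y
Query 2: R[3] = W
Query 3: F[3] = G
Query 4: F[0] = R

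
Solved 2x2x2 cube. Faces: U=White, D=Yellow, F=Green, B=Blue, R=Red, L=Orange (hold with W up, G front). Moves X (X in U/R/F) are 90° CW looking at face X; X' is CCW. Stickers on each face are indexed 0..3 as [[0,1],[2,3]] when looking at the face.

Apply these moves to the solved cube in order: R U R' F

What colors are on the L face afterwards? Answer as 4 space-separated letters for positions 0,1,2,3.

Answer: G Y O R

Derivation:
After move 1 (R): R=RRRR U=WGWG F=GYGY D=YBYB B=WBWB
After move 2 (U): U=WWGG F=RRGY R=WBRR B=OOWB L=GYOO
After move 3 (R'): R=BRWR U=WWGO F=RWGG D=YRYY B=BOBB
After move 4 (F): F=GRGW U=WWOY R=GROR D=WBYY L=GYOR
Query: L face = GYOR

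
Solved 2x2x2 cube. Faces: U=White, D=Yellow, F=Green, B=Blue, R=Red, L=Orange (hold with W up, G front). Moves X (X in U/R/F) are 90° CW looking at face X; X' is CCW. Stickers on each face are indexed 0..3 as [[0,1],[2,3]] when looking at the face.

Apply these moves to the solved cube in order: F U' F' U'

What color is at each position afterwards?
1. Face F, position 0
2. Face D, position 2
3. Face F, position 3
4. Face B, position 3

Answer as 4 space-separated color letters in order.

After move 1 (F): F=GGGG U=WWOO R=WRWR D=RRYY L=OYOY
After move 2 (U'): U=WOWO F=OYGG R=GGWR B=WRBB L=BBOY
After move 3 (F'): F=YGOG U=WOGW R=RGRR D=BYYY L=BOOW
After move 4 (U'): U=OWWG F=BOOG R=YGRR B=RGBB L=WROW
Query 1: F[0] = B
Query 2: D[2] = Y
Query 3: F[3] = G
Query 4: B[3] = B

Answer: B Y G B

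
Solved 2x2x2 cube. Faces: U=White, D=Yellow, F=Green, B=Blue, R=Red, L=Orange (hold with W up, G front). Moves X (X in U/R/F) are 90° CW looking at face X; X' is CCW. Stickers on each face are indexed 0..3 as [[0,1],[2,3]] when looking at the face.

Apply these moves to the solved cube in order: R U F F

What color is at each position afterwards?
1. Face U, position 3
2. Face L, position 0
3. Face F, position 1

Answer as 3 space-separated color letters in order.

After move 1 (R): R=RRRR U=WGWG F=GYGY D=YBYB B=WBWB
After move 2 (U): U=WWGG F=RRGY R=WBRR B=OOWB L=GYOO
After move 3 (F): F=GRYR U=WWOY R=GBGR D=RWYB L=GYOB
After move 4 (F): F=YGRR U=WWBY R=OBYR D=GGYB L=GROW
Query 1: U[3] = Y
Query 2: L[0] = G
Query 3: F[1] = G

Answer: Y G G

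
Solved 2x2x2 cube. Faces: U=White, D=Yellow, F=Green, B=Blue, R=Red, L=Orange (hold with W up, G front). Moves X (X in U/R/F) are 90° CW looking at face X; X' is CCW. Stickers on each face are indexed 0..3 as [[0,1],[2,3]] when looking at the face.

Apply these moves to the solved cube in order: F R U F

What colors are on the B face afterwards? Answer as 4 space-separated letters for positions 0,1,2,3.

Answer: O Y W B

Derivation:
After move 1 (F): F=GGGG U=WWOO R=WRWR D=RRYY L=OYOY
After move 2 (R): R=WWRR U=WGOG F=GRGY D=RBYB B=OBWB
After move 3 (U): U=OWGG F=WWGY R=OBRR B=OYWB L=GROY
After move 4 (F): F=GWYW U=OWYR R=GBGR D=ROYB L=GROB
Query: B face = OYWB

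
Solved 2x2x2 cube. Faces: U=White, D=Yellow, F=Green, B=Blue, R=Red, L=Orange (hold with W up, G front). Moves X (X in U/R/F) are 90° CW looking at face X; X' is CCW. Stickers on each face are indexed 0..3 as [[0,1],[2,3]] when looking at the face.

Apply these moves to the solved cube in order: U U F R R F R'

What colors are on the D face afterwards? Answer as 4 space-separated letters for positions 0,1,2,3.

After move 1 (U): U=WWWW F=RRGG R=BBRR B=OOBB L=GGOO
After move 2 (U): U=WWWW F=BBGG R=OORR B=GGBB L=RROO
After move 3 (F): F=GBGB U=WWOR R=WOWR D=ROYY L=RYOY
After move 4 (R): R=WWRO U=WBOB F=GOGY D=RBYG B=RGWB
After move 5 (R): R=RWOW U=WOOY F=GBGG D=RWYR B=BGBB
After move 6 (F): F=GGGB U=WOYY R=OWYW D=ORYR L=RROW
After move 7 (R'): R=WWOY U=WBYB F=GOGY D=OGYB B=RGRB
Query: D face = OGYB

Answer: O G Y B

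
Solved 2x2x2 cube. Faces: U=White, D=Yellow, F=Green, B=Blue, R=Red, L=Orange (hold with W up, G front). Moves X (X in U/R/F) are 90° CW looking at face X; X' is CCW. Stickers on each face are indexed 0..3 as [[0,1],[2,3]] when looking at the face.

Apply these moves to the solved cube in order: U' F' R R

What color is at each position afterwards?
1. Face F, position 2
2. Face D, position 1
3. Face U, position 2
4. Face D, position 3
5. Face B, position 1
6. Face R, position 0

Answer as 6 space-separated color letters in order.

Answer: O W G R R R

Derivation:
After move 1 (U'): U=WWWW F=OOGG R=GGRR B=RRBB L=BBOO
After move 2 (F'): F=OGOG U=WWGR R=YGYR D=BOYY L=BWOW
After move 3 (R): R=YYRG U=WGGG F=OOOY D=BBYR B=RRWB
After move 4 (R): R=RYGY U=WOGY F=OBOR D=BWYR B=GRGB
Query 1: F[2] = O
Query 2: D[1] = W
Query 3: U[2] = G
Query 4: D[3] = R
Query 5: B[1] = R
Query 6: R[0] = R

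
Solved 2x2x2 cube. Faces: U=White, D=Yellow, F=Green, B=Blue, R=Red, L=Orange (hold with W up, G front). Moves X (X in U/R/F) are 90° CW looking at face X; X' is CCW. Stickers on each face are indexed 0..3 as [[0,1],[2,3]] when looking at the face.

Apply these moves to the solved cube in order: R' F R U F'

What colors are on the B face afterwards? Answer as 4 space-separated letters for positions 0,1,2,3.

Answer: O Y B B

Derivation:
After move 1 (R'): R=RRRR U=WBWB F=GWGW D=YGYG B=YBYB
After move 2 (F): F=GGWW U=WBOO R=WRBR D=RRYG L=OYOG
After move 3 (R): R=BWRR U=WGOW F=GRWG D=RYYY B=OBBB
After move 4 (U): U=OWWG F=BWWG R=OBRR B=OYBB L=GROG
After move 5 (F'): F=WGBW U=OWOR R=YBRR D=RGYY L=GGOW
Query: B face = OYBB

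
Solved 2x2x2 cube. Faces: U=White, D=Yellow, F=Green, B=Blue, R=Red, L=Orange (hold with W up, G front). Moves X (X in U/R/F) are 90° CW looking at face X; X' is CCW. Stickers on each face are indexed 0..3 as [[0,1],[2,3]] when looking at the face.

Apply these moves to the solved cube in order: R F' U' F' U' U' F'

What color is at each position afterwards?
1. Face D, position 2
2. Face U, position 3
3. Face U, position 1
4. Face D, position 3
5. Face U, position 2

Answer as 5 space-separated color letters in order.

After move 1 (R): R=RRRR U=WGWG F=GYGY D=YBYB B=WBWB
After move 2 (F'): F=YYGG U=WGRR R=BRYR D=OOYB L=OGOW
After move 3 (U'): U=GRWR F=OGGG R=YYYR B=BRWB L=WBOW
After move 4 (F'): F=GGOG U=GRYY R=OYOR D=BWYB L=WROW
After move 5 (U'): U=RYGY F=WROG R=GGOR B=OYWB L=BROW
After move 6 (U'): U=YYRG F=BROG R=WROR B=GGWB L=OYOW
After move 7 (F'): F=RGBO U=YYWO R=WRBR D=YWYB L=OGOR
Query 1: D[2] = Y
Query 2: U[3] = O
Query 3: U[1] = Y
Query 4: D[3] = B
Query 5: U[2] = W

Answer: Y O Y B W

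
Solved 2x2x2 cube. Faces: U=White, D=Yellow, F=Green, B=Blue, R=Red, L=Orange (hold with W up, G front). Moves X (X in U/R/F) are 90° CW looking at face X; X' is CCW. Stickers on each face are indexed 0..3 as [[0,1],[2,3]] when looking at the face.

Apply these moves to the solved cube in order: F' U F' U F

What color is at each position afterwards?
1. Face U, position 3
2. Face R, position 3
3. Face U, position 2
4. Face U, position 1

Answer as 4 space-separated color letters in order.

After move 1 (F'): F=GGGG U=WWRR R=YRYR D=OOYY L=OWOW
After move 2 (U): U=RWRW F=YRGG R=BBYR B=OWBB L=GGOW
After move 3 (F'): F=RGYG U=RWBY R=OBOR D=GWYY L=GWOR
After move 4 (U): U=BRYW F=OBYG R=OWOR B=GWBB L=RGOR
After move 5 (F): F=YOGB U=BRRG R=YWWR D=OOYY L=RGOW
Query 1: U[3] = G
Query 2: R[3] = R
Query 3: U[2] = R
Query 4: U[1] = R

Answer: G R R R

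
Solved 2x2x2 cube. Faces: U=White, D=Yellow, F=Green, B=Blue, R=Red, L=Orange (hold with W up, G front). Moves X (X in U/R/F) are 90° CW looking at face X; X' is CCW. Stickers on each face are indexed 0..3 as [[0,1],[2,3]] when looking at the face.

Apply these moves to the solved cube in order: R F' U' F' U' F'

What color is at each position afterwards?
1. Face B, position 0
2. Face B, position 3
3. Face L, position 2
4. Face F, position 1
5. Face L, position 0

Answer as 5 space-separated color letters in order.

Answer: O B O G B

Derivation:
After move 1 (R): R=RRRR U=WGWG F=GYGY D=YBYB B=WBWB
After move 2 (F'): F=YYGG U=WGRR R=BRYR D=OOYB L=OGOW
After move 3 (U'): U=GRWR F=OGGG R=YYYR B=BRWB L=WBOW
After move 4 (F'): F=GGOG U=GRYY R=OYOR D=BWYB L=WROW
After move 5 (U'): U=RYGY F=WROG R=GGOR B=OYWB L=BROW
After move 6 (F'): F=RGWO U=RYGO R=WGBR D=RWYB L=BYOG
Query 1: B[0] = O
Query 2: B[3] = B
Query 3: L[2] = O
Query 4: F[1] = G
Query 5: L[0] = B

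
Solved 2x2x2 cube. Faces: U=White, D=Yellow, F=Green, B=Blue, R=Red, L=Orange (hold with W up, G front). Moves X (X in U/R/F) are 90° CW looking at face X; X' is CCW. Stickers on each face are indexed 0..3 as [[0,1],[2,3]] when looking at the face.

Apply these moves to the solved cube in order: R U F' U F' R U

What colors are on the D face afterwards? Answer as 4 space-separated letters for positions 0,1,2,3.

Answer: Y W Y G

Derivation:
After move 1 (R): R=RRRR U=WGWG F=GYGY D=YBYB B=WBWB
After move 2 (U): U=WWGG F=RRGY R=WBRR B=OOWB L=GYOO
After move 3 (F'): F=RYRG U=WWWR R=BBYR D=YOYB L=GGOG
After move 4 (U): U=WWRW F=BBRG R=OOYR B=GGWB L=RYOG
After move 5 (F'): F=BGBR U=WWOY R=OOYR D=YGYB L=RWOR
After move 6 (R): R=YORO U=WGOR F=BGBB D=YWYG B=YGWB
After move 7 (U): U=OWRG F=YOBB R=YGRO B=RWWB L=BGOR
Query: D face = YWYG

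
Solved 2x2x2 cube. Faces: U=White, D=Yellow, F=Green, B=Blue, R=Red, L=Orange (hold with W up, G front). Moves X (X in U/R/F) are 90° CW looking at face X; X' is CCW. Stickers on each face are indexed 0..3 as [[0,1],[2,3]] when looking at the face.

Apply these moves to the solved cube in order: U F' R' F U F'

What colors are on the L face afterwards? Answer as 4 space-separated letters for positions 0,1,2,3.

Answer: R B O W

Derivation:
After move 1 (U): U=WWWW F=RRGG R=BBRR B=OOBB L=GGOO
After move 2 (F'): F=RGRG U=WWBR R=YBYR D=GOYY L=GWOW
After move 3 (R'): R=BRYY U=WBBO F=RWRR D=GGYG B=YOOB
After move 4 (F): F=RRRW U=WBWW R=BROY D=YBYG L=GGOG
After move 5 (U): U=WWWB F=BRRW R=YOOY B=GGOB L=RROG
After move 6 (F'): F=RWBR U=WWYO R=BOYY D=RGYG L=RBOW
Query: L face = RBOW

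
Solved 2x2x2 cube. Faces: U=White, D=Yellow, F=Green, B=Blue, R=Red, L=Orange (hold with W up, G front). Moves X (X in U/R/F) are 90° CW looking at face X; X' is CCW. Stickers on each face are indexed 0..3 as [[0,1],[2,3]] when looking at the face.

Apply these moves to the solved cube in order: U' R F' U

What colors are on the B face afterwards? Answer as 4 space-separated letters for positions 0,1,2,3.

Answer: B G W B

Derivation:
After move 1 (U'): U=WWWW F=OOGG R=GGRR B=RRBB L=BBOO
After move 2 (R): R=RGRG U=WOWG F=OYGY D=YBYR B=WRWB
After move 3 (F'): F=YYOG U=WORR R=BGYG D=BOYR L=BGOW
After move 4 (U): U=RWRO F=BGOG R=WRYG B=BGWB L=YYOW
Query: B face = BGWB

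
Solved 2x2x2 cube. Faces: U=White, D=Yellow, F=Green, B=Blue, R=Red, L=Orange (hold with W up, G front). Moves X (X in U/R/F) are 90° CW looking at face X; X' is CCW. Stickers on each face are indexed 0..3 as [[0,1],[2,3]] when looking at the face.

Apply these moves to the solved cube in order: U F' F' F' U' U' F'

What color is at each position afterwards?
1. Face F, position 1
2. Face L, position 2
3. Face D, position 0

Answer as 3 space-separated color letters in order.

After move 1 (U): U=WWWW F=RRGG R=BBRR B=OOBB L=GGOO
After move 2 (F'): F=RGRG U=WWBR R=YBYR D=GOYY L=GWOW
After move 3 (F'): F=GGRR U=WWYY R=OBGR D=WWYY L=GROB
After move 4 (F'): F=GRGR U=WWOG R=WBWR D=RBYY L=GYOY
After move 5 (U'): U=WGWO F=GYGR R=GRWR B=WBBB L=OOOY
After move 6 (U'): U=GOWW F=OOGR R=GYWR B=GRBB L=WBOY
After move 7 (F'): F=OROG U=GOGW R=BYRR D=BYYY L=WWOW
Query 1: F[1] = R
Query 2: L[2] = O
Query 3: D[0] = B

Answer: R O B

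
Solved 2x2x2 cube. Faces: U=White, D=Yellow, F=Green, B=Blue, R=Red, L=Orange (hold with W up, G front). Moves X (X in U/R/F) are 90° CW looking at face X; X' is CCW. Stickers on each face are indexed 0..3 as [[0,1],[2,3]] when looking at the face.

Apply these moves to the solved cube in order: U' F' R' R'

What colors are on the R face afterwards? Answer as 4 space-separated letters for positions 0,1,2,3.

After move 1 (U'): U=WWWW F=OOGG R=GGRR B=RRBB L=BBOO
After move 2 (F'): F=OGOG U=WWGR R=YGYR D=BOYY L=BWOW
After move 3 (R'): R=GRYY U=WBGR F=OWOR D=BGYG B=YROB
After move 4 (R'): R=RYGY U=WOGY F=OBOR D=BWYR B=GRGB
Query: R face = RYGY

Answer: R Y G Y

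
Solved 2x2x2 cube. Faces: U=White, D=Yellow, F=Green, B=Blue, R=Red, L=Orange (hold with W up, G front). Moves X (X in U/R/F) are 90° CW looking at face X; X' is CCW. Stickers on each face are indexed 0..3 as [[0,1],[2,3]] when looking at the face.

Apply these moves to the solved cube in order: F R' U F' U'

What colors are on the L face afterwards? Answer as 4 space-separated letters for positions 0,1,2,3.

Answer: O Y O B

Derivation:
After move 1 (F): F=GGGG U=WWOO R=WRWR D=RRYY L=OYOY
After move 2 (R'): R=RRWW U=WBOB F=GWGO D=RGYG B=YBRB
After move 3 (U): U=OWBB F=RRGO R=YBWW B=OYRB L=GWOY
After move 4 (F'): F=RORG U=OWYW R=GBRW D=WYYG L=GBOB
After move 5 (U'): U=WWOY F=GBRG R=RORW B=GBRB L=OYOB
Query: L face = OYOB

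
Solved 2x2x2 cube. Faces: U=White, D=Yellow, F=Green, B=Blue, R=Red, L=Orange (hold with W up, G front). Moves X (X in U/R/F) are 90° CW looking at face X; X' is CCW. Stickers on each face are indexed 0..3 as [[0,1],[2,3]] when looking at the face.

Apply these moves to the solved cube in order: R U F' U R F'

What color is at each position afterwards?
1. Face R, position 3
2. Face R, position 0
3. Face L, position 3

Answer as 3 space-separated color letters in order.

After move 1 (R): R=RRRR U=WGWG F=GYGY D=YBYB B=WBWB
After move 2 (U): U=WWGG F=RRGY R=WBRR B=OOWB L=GYOO
After move 3 (F'): F=RYRG U=WWWR R=BBYR D=YOYB L=GGOG
After move 4 (U): U=WWRW F=BBRG R=OOYR B=GGWB L=RYOG
After move 5 (R): R=YORO U=WBRG F=BORB D=YWYG B=WGWB
After move 6 (F'): F=OBBR U=WBYR R=WOYO D=YGYG L=RGOR
Query 1: R[3] = O
Query 2: R[0] = W
Query 3: L[3] = R

Answer: O W R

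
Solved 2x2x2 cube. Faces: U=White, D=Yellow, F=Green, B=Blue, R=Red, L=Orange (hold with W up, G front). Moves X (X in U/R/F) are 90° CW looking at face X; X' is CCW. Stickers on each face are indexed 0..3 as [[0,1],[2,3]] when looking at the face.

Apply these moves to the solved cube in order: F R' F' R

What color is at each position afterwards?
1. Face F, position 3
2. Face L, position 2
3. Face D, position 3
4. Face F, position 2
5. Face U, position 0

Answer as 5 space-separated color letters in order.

After move 1 (F): F=GGGG U=WWOO R=WRWR D=RRYY L=OYOY
After move 2 (R'): R=RRWW U=WBOB F=GWGO D=RGYG B=YBRB
After move 3 (F'): F=WOGG U=WBRW R=GRRW D=YYYG L=OBOO
After move 4 (R): R=RGWR U=WORG F=WYGG D=YRYY B=WBBB
Query 1: F[3] = G
Query 2: L[2] = O
Query 3: D[3] = Y
Query 4: F[2] = G
Query 5: U[0] = W

Answer: G O Y G W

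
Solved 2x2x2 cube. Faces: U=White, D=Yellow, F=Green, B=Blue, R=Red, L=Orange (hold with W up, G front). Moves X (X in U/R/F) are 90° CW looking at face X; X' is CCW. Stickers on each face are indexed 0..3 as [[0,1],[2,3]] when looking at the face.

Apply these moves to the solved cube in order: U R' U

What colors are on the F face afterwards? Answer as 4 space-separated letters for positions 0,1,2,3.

Answer: B R G W

Derivation:
After move 1 (U): U=WWWW F=RRGG R=BBRR B=OOBB L=GGOO
After move 2 (R'): R=BRBR U=WBWO F=RWGW D=YRYG B=YOYB
After move 3 (U): U=WWOB F=BRGW R=YOBR B=GGYB L=RWOO
Query: F face = BRGW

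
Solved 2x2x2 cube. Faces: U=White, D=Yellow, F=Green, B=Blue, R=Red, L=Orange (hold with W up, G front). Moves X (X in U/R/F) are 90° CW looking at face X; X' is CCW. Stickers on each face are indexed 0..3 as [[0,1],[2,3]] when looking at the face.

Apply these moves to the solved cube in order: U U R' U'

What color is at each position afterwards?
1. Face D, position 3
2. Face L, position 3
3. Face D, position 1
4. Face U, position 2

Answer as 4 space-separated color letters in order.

After move 1 (U): U=WWWW F=RRGG R=BBRR B=OOBB L=GGOO
After move 2 (U): U=WWWW F=BBGG R=OORR B=GGBB L=RROO
After move 3 (R'): R=OROR U=WBWG F=BWGW D=YBYG B=YGYB
After move 4 (U'): U=BGWW F=RRGW R=BWOR B=ORYB L=YGOO
Query 1: D[3] = G
Query 2: L[3] = O
Query 3: D[1] = B
Query 4: U[2] = W

Answer: G O B W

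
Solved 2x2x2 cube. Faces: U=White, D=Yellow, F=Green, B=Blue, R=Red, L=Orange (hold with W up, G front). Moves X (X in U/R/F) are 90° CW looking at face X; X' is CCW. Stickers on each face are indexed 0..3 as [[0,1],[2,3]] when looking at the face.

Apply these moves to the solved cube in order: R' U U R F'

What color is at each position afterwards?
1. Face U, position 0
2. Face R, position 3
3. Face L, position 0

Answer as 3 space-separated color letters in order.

Answer: B O R

Derivation:
After move 1 (R'): R=RRRR U=WBWB F=GWGW D=YGYG B=YBYB
After move 2 (U): U=WWBB F=RRGW R=YBRR B=OOYB L=GWOO
After move 3 (U): U=BWBW F=YBGW R=OORR B=GWYB L=RROO
After move 4 (R): R=RORO U=BBBW F=YGGG D=YYYG B=WWWB
After move 5 (F'): F=GGYG U=BBRR R=YOYO D=ROYG L=RWOB
Query 1: U[0] = B
Query 2: R[3] = O
Query 3: L[0] = R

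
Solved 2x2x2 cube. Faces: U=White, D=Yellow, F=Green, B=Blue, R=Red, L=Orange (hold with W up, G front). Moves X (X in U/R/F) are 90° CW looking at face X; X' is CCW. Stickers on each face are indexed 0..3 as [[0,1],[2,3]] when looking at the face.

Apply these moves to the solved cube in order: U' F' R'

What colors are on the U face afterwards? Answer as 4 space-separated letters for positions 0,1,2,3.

Answer: W B G R

Derivation:
After move 1 (U'): U=WWWW F=OOGG R=GGRR B=RRBB L=BBOO
After move 2 (F'): F=OGOG U=WWGR R=YGYR D=BOYY L=BWOW
After move 3 (R'): R=GRYY U=WBGR F=OWOR D=BGYG B=YROB
Query: U face = WBGR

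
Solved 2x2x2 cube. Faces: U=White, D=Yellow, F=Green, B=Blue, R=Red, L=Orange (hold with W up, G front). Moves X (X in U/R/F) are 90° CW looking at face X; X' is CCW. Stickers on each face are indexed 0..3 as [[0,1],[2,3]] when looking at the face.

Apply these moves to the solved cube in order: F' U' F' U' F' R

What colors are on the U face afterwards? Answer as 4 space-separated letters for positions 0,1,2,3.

Answer: R G W O

Derivation:
After move 1 (F'): F=GGGG U=WWRR R=YRYR D=OOYY L=OWOW
After move 2 (U'): U=WRWR F=OWGG R=GGYR B=YRBB L=BBOW
After move 3 (F'): F=WGOG U=WRGY R=OGOR D=BWYY L=BROW
After move 4 (U'): U=RYWG F=BROG R=WGOR B=OGBB L=YROW
After move 5 (F'): F=RGBO U=RYWO R=WGBR D=RWYY L=YGOW
After move 6 (R): R=BWRG U=RGWO F=RWBY D=RBYO B=OGYB
Query: U face = RGWO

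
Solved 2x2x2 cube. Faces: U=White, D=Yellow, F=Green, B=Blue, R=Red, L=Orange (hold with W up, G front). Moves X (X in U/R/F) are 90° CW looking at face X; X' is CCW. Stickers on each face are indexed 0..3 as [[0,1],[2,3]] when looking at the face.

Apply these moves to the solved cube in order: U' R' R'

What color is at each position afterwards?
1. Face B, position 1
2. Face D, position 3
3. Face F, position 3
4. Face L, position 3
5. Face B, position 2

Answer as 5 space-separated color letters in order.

Answer: R W R O O

Derivation:
After move 1 (U'): U=WWWW F=OOGG R=GGRR B=RRBB L=BBOO
After move 2 (R'): R=GRGR U=WBWR F=OWGW D=YOYG B=YRYB
After move 3 (R'): R=RRGG U=WYWY F=OBGR D=YWYW B=GROB
Query 1: B[1] = R
Query 2: D[3] = W
Query 3: F[3] = R
Query 4: L[3] = O
Query 5: B[2] = O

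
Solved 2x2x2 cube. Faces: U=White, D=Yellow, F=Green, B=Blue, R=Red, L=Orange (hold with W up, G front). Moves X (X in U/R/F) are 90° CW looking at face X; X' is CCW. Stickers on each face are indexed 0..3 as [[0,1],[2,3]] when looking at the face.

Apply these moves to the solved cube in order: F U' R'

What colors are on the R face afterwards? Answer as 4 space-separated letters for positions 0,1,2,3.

Answer: G R G W

Derivation:
After move 1 (F): F=GGGG U=WWOO R=WRWR D=RRYY L=OYOY
After move 2 (U'): U=WOWO F=OYGG R=GGWR B=WRBB L=BBOY
After move 3 (R'): R=GRGW U=WBWW F=OOGO D=RYYG B=YRRB
Query: R face = GRGW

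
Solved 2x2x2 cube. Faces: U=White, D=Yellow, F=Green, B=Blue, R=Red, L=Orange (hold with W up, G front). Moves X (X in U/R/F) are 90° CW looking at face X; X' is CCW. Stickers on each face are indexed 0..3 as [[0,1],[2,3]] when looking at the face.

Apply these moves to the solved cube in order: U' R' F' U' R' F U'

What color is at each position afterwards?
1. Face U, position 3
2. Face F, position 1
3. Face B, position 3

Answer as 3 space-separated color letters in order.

Answer: W B B

Derivation:
After move 1 (U'): U=WWWW F=OOGG R=GGRR B=RRBB L=BBOO
After move 2 (R'): R=GRGR U=WBWR F=OWGW D=YOYG B=YRYB
After move 3 (F'): F=WWOG U=WBGG R=ORYR D=BOYG L=BROW
After move 4 (U'): U=BGWG F=BROG R=WWYR B=ORYB L=YROW
After move 5 (R'): R=WRWY U=BYWO F=BGOG D=BRYG B=GROB
After move 6 (F): F=OBGG U=BYWR R=WROY D=WWYG L=YBOR
After move 7 (U'): U=YRBW F=YBGG R=OBOY B=WROB L=GROR
Query 1: U[3] = W
Query 2: F[1] = B
Query 3: B[3] = B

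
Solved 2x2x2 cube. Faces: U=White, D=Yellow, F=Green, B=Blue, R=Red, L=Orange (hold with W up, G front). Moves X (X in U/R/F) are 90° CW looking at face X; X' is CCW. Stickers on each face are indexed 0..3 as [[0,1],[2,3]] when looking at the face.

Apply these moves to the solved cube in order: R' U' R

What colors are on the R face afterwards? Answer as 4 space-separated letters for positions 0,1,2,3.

After move 1 (R'): R=RRRR U=WBWB F=GWGW D=YGYG B=YBYB
After move 2 (U'): U=BBWW F=OOGW R=GWRR B=RRYB L=YBOO
After move 3 (R): R=RGRW U=BOWW F=OGGG D=YYYR B=WRBB
Query: R face = RGRW

Answer: R G R W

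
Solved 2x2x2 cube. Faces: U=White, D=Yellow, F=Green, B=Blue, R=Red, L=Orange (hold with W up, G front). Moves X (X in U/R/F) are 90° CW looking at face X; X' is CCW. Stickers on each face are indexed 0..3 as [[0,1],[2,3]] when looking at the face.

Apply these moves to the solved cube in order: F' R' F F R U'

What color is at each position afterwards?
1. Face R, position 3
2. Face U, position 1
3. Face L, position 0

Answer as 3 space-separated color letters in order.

After move 1 (F'): F=GGGG U=WWRR R=YRYR D=OOYY L=OWOW
After move 2 (R'): R=RRYY U=WBRB F=GWGR D=OGYG B=YBOB
After move 3 (F): F=GGRW U=WBWW R=RRBY D=YRYG L=OOOG
After move 4 (F): F=RGWG U=WBGO R=WRWY D=BRYG L=OYOR
After move 5 (R): R=WWYR U=WGGG F=RRWG D=BOYY B=OBBB
After move 6 (U'): U=GGWG F=OYWG R=RRYR B=WWBB L=OBOR
Query 1: R[3] = R
Query 2: U[1] = G
Query 3: L[0] = O

Answer: R G O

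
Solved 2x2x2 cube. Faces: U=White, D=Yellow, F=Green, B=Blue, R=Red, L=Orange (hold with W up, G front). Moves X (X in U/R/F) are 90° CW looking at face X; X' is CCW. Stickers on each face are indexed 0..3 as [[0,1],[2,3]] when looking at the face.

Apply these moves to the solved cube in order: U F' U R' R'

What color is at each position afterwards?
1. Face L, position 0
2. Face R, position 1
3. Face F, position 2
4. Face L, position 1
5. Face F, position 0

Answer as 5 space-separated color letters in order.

After move 1 (U): U=WWWW F=RRGG R=BBRR B=OOBB L=GGOO
After move 2 (F'): F=RGRG U=WWBR R=YBYR D=GOYY L=GWOW
After move 3 (U): U=BWRW F=YBRG R=OOYR B=GWBB L=RGOW
After move 4 (R'): R=OROY U=BBRG F=YWRW D=GBYG B=YWOB
After move 5 (R'): R=RYOO U=BORY F=YBRG D=GWYW B=GWBB
Query 1: L[0] = R
Query 2: R[1] = Y
Query 3: F[2] = R
Query 4: L[1] = G
Query 5: F[0] = Y

Answer: R Y R G Y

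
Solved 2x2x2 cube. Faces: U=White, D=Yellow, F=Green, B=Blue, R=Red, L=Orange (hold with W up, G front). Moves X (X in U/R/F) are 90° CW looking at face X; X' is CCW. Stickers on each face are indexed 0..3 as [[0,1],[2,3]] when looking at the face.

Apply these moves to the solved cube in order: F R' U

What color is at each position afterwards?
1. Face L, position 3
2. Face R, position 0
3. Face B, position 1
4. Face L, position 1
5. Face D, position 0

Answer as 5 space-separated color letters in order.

Answer: Y Y Y W R

Derivation:
After move 1 (F): F=GGGG U=WWOO R=WRWR D=RRYY L=OYOY
After move 2 (R'): R=RRWW U=WBOB F=GWGO D=RGYG B=YBRB
After move 3 (U): U=OWBB F=RRGO R=YBWW B=OYRB L=GWOY
Query 1: L[3] = Y
Query 2: R[0] = Y
Query 3: B[1] = Y
Query 4: L[1] = W
Query 5: D[0] = R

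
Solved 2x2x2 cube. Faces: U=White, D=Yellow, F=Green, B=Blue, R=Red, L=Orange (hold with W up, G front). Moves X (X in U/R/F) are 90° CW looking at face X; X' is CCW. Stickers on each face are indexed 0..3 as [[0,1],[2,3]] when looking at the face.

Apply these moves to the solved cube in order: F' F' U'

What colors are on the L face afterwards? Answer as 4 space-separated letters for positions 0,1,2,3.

After move 1 (F'): F=GGGG U=WWRR R=YRYR D=OOYY L=OWOW
After move 2 (F'): F=GGGG U=WWYY R=OROR D=WWYY L=OROR
After move 3 (U'): U=WYWY F=ORGG R=GGOR B=ORBB L=BBOR
Query: L face = BBOR

Answer: B B O R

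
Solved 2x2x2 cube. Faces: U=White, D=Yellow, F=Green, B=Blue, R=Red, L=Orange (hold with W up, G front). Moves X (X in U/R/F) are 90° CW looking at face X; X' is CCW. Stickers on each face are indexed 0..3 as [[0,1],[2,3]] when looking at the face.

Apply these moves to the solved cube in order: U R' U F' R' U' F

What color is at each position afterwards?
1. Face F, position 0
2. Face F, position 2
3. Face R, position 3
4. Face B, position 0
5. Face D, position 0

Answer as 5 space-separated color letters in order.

Answer: B B Y O R

Derivation:
After move 1 (U): U=WWWW F=RRGG R=BBRR B=OOBB L=GGOO
After move 2 (R'): R=BRBR U=WBWO F=RWGW D=YRYG B=YOYB
After move 3 (U): U=WWOB F=BRGW R=YOBR B=GGYB L=RWOO
After move 4 (F'): F=RWBG U=WWYB R=ROYR D=WOYG L=RBOO
After move 5 (R'): R=ORRY U=WYYG F=RWBB D=WWYG B=GGOB
After move 6 (U'): U=YGWY F=RBBB R=RWRY B=OROB L=GGOO
After move 7 (F): F=BRBB U=YGOG R=WWYY D=RRYG L=GWOW
Query 1: F[0] = B
Query 2: F[2] = B
Query 3: R[3] = Y
Query 4: B[0] = O
Query 5: D[0] = R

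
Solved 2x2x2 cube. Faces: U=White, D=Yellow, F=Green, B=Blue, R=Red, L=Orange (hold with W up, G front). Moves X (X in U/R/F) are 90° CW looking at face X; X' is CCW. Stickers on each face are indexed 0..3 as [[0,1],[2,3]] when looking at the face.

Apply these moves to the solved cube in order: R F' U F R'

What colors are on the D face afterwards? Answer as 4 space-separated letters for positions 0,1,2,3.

After move 1 (R): R=RRRR U=WGWG F=GYGY D=YBYB B=WBWB
After move 2 (F'): F=YYGG U=WGRR R=BRYR D=OOYB L=OGOW
After move 3 (U): U=RWRG F=BRGG R=WBYR B=OGWB L=YYOW
After move 4 (F): F=GBGR U=RWWY R=RBGR D=YWYB L=YOOO
After move 5 (R'): R=BRRG U=RWWO F=GWGY D=YBYR B=BGWB
Query: D face = YBYR

Answer: Y B Y R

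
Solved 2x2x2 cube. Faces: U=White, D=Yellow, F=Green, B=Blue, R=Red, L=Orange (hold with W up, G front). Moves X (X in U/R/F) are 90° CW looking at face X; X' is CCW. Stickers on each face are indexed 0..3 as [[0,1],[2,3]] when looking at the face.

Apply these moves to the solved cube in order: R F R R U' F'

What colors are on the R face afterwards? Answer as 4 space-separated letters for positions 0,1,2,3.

After move 1 (R): R=RRRR U=WGWG F=GYGY D=YBYB B=WBWB
After move 2 (F): F=GGYY U=WGOO R=WRGR D=RRYB L=OYOB
After move 3 (R): R=GWRR U=WGOY F=GRYB D=RWYW B=OBGB
After move 4 (R): R=RGRW U=WROB F=GWYW D=RGYO B=YBGB
After move 5 (U'): U=RBWO F=OYYW R=GWRW B=RGGB L=YBOB
After move 6 (F'): F=YWOY U=RBGR R=GWRW D=BBYO L=YOOW
Query: R face = GWRW

Answer: G W R W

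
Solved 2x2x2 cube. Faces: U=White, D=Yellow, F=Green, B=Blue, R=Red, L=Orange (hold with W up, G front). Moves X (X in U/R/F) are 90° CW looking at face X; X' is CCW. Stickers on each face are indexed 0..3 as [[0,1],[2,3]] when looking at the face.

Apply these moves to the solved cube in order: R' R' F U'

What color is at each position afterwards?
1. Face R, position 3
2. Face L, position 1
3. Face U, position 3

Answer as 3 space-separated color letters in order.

Answer: R B O

Derivation:
After move 1 (R'): R=RRRR U=WBWB F=GWGW D=YGYG B=YBYB
After move 2 (R'): R=RRRR U=WYWY F=GBGB D=YWYW B=GBGB
After move 3 (F): F=GGBB U=WYOO R=WRYR D=RRYW L=OYOW
After move 4 (U'): U=YOWO F=OYBB R=GGYR B=WRGB L=GBOW
Query 1: R[3] = R
Query 2: L[1] = B
Query 3: U[3] = O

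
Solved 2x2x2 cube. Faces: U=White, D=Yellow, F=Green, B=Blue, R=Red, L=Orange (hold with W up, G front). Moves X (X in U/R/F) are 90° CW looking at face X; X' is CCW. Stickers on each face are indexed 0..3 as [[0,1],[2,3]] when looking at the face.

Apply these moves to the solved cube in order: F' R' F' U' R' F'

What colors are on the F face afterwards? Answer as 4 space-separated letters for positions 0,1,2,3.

After move 1 (F'): F=GGGG U=WWRR R=YRYR D=OOYY L=OWOW
After move 2 (R'): R=RRYY U=WBRB F=GWGR D=OGYG B=YBOB
After move 3 (F'): F=WRGG U=WBRY R=GROY D=WWYG L=OBOR
After move 4 (U'): U=BYWR F=OBGG R=WROY B=GROB L=YBOR
After move 5 (R'): R=RYWO U=BOWG F=OYGR D=WBYG B=GRWB
After move 6 (F'): F=YROG U=BORW R=BYWO D=BRYG L=YGOW
Query: F face = YROG

Answer: Y R O G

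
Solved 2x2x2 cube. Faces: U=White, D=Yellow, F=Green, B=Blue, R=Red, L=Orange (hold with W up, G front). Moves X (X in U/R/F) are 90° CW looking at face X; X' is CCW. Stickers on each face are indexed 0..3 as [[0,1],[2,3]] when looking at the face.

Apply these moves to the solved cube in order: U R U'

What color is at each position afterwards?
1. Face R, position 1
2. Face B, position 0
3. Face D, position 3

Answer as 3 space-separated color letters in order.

After move 1 (U): U=WWWW F=RRGG R=BBRR B=OOBB L=GGOO
After move 2 (R): R=RBRB U=WRWG F=RYGY D=YBYO B=WOWB
After move 3 (U'): U=RGWW F=GGGY R=RYRB B=RBWB L=WOOO
Query 1: R[1] = Y
Query 2: B[0] = R
Query 3: D[3] = O

Answer: Y R O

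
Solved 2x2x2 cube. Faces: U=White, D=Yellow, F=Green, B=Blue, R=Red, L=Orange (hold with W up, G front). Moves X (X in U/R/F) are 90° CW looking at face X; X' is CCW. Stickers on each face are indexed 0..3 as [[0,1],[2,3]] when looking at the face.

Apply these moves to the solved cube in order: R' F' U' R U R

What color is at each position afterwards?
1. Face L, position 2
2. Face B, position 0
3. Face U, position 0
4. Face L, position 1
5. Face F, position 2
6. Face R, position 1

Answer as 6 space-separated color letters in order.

After move 1 (R'): R=RRRR U=WBWB F=GWGW D=YGYG B=YBYB
After move 2 (F'): F=WWGG U=WBRR R=GRYR D=OOYG L=OBOW
After move 3 (U'): U=BRWR F=OBGG R=WWYR B=GRYB L=YBOW
After move 4 (R): R=YWRW U=BBWG F=OOGG D=OYYG B=RRRB
After move 5 (U): U=WBGB F=YWGG R=RRRW B=YBRB L=OOOW
After move 6 (R): R=RRWR U=WWGG F=YYGG D=ORYY B=BBBB
Query 1: L[2] = O
Query 2: B[0] = B
Query 3: U[0] = W
Query 4: L[1] = O
Query 5: F[2] = G
Query 6: R[1] = R

Answer: O B W O G R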